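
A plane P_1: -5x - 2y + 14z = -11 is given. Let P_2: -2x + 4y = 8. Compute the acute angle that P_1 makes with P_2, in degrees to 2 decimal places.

cos θ = |n₁·n₂| / (|n₁||n₂|) = |2| / (√225 · √20).
θ = arccos(0.02981) ≈ 88.29°.

88.29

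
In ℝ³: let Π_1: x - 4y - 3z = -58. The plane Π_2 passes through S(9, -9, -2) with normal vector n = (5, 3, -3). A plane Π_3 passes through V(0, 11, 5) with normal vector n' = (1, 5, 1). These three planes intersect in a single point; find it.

(3, 10, 7)

Π_2: n·r = n·S gives 5x + 3y - 3z = 24.
Π_3: n'·r = n'·V gives x + 5y + z = 60.
Solving the 3×3 linear system x - 4y - 3z = -58, 5x + 3y - 3z = 24, x + 5y + z = 60 (e.g. by elimination or Cramer's rule, determinant = -16) gives (3, 10, 7).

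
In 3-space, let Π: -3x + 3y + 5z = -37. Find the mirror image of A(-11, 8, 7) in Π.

λ = (n·A − d)/|n|² = (92 − (-37))/43 = 3.
Reflection = A − 2λn = (-11, 8, 7) − 6·(-3, 3, 5) = (7, -10, -23).

(7, -10, -23)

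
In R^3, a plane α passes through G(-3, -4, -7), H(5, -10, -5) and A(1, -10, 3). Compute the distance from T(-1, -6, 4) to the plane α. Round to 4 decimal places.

GH = (8, -6, 2), GA = (4, -6, 10); a normal to α is GH × GA = (-48, -72, -24).
Using G: α has equation -48x - 72y - 24z = 600.
n·T − d = (-48)·(-1) + (-72)·(-6) + (-24)·(4) − 600 = -216; |n| = √8064.
Distance = |-216| / √8064 = 216/√8064 ≈ 2.4054.

2.4054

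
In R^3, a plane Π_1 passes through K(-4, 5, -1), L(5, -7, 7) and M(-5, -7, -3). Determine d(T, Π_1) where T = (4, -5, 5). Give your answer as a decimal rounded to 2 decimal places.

0.82

KL = (9, -12, 8), KM = (-1, -12, -2); a normal to Π_1 is KL × KM = (120, 10, -120).
Using K: Π_1 has equation 120x + 10y - 120z = -310.
n·T − d = (120)·(4) + (10)·(-5) + (-120)·(5) − (-310) = 140; |n| = √28900.
Distance = |140| / √28900 = 140/√28900 ≈ 0.82.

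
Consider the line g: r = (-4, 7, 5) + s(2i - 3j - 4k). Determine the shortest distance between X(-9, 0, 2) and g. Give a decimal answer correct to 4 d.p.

Taking (-4, 7, 5) on g with direction v = (2, -3, -4): w = X − (-4, 7, 5) = (-5, -7, -3), and w × v = (19, -26, 29).
Distance = |w × v| / |v| = √1878 / √29 ≈ 8.0473.

8.0473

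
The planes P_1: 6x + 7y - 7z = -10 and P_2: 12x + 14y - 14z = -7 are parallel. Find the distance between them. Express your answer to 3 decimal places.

Rescale P_2 by 1/2: 6x + 7y - 7z = -7/2. Then distance = |-10 − (-7/2)| / √134 ≈ 0.562.

0.562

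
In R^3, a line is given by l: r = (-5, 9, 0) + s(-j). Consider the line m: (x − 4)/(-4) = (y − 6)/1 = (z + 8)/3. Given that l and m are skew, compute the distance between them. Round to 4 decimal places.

1.0000

m has direction (-4, 1, 3) through (4, 6, -8).
Common perpendicular direction n = (0, -1, 0) × (-4, 1, 3) = (-3, 0, -4).
With w = (4, 6, -8) − (-5, 9, 0) = (9, -3, -8), w · n = 5.
Distance = |w · n| / |n| = |5| / √25 ≈ 1.0000.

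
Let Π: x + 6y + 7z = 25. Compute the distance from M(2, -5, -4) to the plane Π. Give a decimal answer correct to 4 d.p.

8.7345

n·M − d = (1)·(2) + (6)·(-5) + (7)·(-4) − 25 = -81; |n| = √86.
Distance = |-81| / √86 = 81/√86 ≈ 8.7345.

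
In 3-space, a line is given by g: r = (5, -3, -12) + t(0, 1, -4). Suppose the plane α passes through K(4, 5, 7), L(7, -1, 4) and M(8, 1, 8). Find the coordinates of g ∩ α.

(5, -5, -4)

KL = (3, -6, -3), KM = (4, -4, 1); a normal to α is KL × KM = (-18, -15, 12).
Using K: α has equation -18x - 15y + 12z = -63.
Substitute r = (5, -3, -12) + t(0, 1, -4) into the plane: -189 + (-63)t = -63, so t = -2.
Intersection: (5, -3, -12) + (-2)·(0, 1, -4) = (5, -5, -4).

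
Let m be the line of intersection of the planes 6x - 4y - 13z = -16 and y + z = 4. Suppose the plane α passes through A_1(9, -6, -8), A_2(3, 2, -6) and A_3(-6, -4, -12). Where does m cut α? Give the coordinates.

Direction of m: (6, -4, -13) × (0, 1, 1) = (9, -6, 6).
A point on m: solving the two plane equations with x = -18 gives (-18, 16, -12).
A_1A_2 = (-6, 8, 2), A_1A_3 = (-15, 2, -4); a normal to α is A_1A_2 × A_1A_3 = (-36, -54, 108).
Using A_1: α has equation -36x - 54y + 108z = -864.
Substitute r = (-18, 16, -12) + t(9, -6, 6) into the plane: -1512 + 648t = -864, so t = 1.
Intersection: (-18, 16, -12) + 1·(9, -6, 6) = (-9, 10, -6).

(-9, 10, -6)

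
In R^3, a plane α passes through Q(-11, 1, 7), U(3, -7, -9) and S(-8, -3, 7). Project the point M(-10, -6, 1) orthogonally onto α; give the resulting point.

QU = (14, -8, -16), QS = (3, -4, 0); a normal to α is QU × QS = (-64, -48, -32).
Using Q: α has equation -64x - 48y - 32z = 432.
Foot = M − λn with λ = (n·M − d)/|n|² = (896 − 432)/7424 = 1/16.
Foot = (-10, -6, 1) − (1/16)·(-64, -48, -32) = (-6, -3, 3).

(-6, -3, 3)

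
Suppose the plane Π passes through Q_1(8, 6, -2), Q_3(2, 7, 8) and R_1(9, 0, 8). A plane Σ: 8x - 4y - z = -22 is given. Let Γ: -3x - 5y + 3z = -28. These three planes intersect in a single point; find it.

Q_1Q_3 = (-6, 1, 10), Q_1R_1 = (1, -6, 10); a normal to Π is Q_1Q_3 × Q_1R_1 = (70, 70, 35).
Using Q_1: Π has equation 70x + 70y + 35z = 910.
Solving the 3×3 linear system 70x + 70y + 35z = 910, 8x - 4y - z = -22, -3x - 5y + 3z = -28 (e.g. by elimination or Cramer's rule, determinant = -4480) gives (2, 8, 6).

(2, 8, 6)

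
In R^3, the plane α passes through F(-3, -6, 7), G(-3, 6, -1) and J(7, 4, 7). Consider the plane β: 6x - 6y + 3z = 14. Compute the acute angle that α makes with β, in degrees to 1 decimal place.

66.2

FG = (0, 12, -8), FJ = (10, 10, 0); a normal to α is FG × FJ = (80, -80, -120).
Using F: α has equation 80x - 80y - 120z = -600.
cos θ = |n₁·n₂| / (|n₁||n₂|) = |600| / (√27200 · √81).
θ = arccos(0.40423) ≈ 66.2°.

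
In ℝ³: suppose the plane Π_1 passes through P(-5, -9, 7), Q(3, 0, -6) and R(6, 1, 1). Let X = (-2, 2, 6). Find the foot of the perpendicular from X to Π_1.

(2, -3, 5)

PQ = (8, 9, -13), PR = (11, 10, -6); a normal to Π_1 is PQ × PR = (76, -95, -19).
Using P: Π_1 has equation 76x - 95y - 19z = 342.
Foot = X − λn with λ = (n·X − d)/|n|² = (-456 − 342)/15162 = -1/19.
Foot = (-2, 2, 6) − (-1/19)·(76, -95, -19) = (2, -3, 5).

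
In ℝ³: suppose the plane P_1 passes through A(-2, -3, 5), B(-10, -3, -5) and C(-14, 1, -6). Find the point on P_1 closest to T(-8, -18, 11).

(2, -10, 3)

AB = (-8, 0, -10), AC = (-12, 4, -11); a normal to P_1 is AB × AC = (40, 32, -32).
Using A: P_1 has equation 40x + 32y - 32z = -336.
Foot = T − λn with λ = (n·T − d)/|n|² = (-1248 − (-336))/3648 = -1/4.
Foot = (-8, -18, 11) − (-1/4)·(40, 32, -32) = (2, -10, 3).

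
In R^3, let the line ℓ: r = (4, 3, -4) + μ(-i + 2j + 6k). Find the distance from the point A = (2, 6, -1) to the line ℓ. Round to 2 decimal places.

2.35

Taking (4, 3, -4) on ℓ with direction v = (-1, 2, 6): w = A − (4, 3, -4) = (-2, 3, 3), and w × v = (12, 9, -1).
Distance = |w × v| / |v| = √226 / √41 ≈ 2.35.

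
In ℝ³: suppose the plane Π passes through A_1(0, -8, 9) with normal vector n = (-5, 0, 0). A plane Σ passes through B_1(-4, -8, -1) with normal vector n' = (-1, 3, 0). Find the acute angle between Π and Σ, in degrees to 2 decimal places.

71.57

Π: n·r = n·A_1 gives -5x = 0.
Σ: n'·r = n'·B_1 gives -x + 3y = -20.
cos θ = |n₁·n₂| / (|n₁||n₂|) = |5| / (√25 · √10).
θ = arccos(0.31623) ≈ 71.57°.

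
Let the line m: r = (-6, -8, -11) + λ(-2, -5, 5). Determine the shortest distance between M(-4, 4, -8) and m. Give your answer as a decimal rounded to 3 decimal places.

Taking (-6, -8, -11) on m with direction v = (-2, -5, 5): w = M − (-6, -8, -11) = (2, 12, 3), and w × v = (75, -16, 14).
Distance = |w × v| / |v| = √6077 / √54 ≈ 10.608.

10.608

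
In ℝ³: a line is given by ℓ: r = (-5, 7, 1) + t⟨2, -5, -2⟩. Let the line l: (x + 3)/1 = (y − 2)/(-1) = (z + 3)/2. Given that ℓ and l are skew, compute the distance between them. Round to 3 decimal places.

l has direction (1, -1, 2) through (-3, 2, -3).
Common perpendicular direction n = (2, -5, -2) × (1, -1, 2) = (-12, -6, 3).
With w = (-3, 2, -3) − (-5, 7, 1) = (2, -5, -4), w · n = -6.
Distance = |w · n| / |n| = |-6| / √189 ≈ 0.436.

0.436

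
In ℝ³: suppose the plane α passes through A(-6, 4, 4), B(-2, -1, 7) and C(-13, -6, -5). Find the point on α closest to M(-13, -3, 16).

AB = (4, -5, 3), AC = (-7, -10, -9); a normal to α is AB × AC = (75, 15, -75).
Using A: α has equation 75x + 15y - 75z = -690.
Foot = M − λn with λ = (n·M − d)/|n|² = (-2220 − (-690))/11475 = -2/15.
Foot = (-13, -3, 16) − (-2/15)·(75, 15, -75) = (-3, -1, 6).

(-3, -1, 6)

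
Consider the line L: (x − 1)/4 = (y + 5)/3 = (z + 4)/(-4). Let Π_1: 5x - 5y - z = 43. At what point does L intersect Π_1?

(5, -2, -8)

L has direction (4, 3, -4) through (1, -5, -4).
Substitute r = (1, -5, -4) + t(4, 3, -4) into the plane: 34 + 9t = 43, so t = 1.
Intersection: (1, -5, -4) + 1·(4, 3, -4) = (5, -2, -8).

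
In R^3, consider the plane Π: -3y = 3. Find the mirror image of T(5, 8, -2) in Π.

(5, -10, -2)

λ = (n·T − d)/|n|² = (-24 − 3)/9 = -3.
Reflection = T − 2λn = (5, 8, -2) − (-6)·(0, -3, 0) = (5, -10, -2).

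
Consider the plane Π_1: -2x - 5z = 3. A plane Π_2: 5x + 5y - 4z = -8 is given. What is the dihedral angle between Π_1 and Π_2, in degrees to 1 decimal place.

76.8

cos θ = |n₁·n₂| / (|n₁||n₂|) = |10| / (√29 · √66).
θ = arccos(0.22858) ≈ 76.8°.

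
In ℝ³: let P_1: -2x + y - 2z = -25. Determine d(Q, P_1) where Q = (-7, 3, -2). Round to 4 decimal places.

15.3333

n·Q − d = (-2)·(-7) + (1)·(3) + (-2)·(-2) − (-25) = 46; |n| = √9.
Distance = |46| / √9 = 46/√9 ≈ 15.3333.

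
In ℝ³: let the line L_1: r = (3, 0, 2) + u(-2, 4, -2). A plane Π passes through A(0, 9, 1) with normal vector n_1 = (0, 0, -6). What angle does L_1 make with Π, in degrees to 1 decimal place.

24.1

Π: n_1·r = n_1·A gives -6z = -6.
sin θ = |n·v| / (|n||v|) = |12| / (√36 · √24) = 0.40825.
θ ≈ 24.1°.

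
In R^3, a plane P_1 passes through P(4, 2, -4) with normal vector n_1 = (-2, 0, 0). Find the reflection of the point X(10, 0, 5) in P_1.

(-2, 0, 5)

P_1: n_1·r = n_1·P gives -2x = -8.
λ = (n·X − d)/|n|² = (-20 − (-8))/4 = -3.
Reflection = X − 2λn = (10, 0, 5) − (-6)·(-2, 0, 0) = (-2, 0, 5).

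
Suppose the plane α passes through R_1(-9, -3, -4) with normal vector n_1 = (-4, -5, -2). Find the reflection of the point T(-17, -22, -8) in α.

α: n_1·r = n_1·R_1 gives -4x - 5y - 2z = 59.
λ = (n·T − d)/|n|² = (194 − 59)/45 = 3.
Reflection = T − 2λn = (-17, -22, -8) − 6·(-4, -5, -2) = (7, 8, 4).

(7, 8, 4)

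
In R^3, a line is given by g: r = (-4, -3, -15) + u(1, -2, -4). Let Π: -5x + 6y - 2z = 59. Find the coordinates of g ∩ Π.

(-7, 3, -3)

Substitute r = (-4, -3, -15) + t(1, -2, -4) into the plane: 32 + (-9)t = 59, so t = -3.
Intersection: (-4, -3, -15) + (-3)·(1, -2, -4) = (-7, 3, -3).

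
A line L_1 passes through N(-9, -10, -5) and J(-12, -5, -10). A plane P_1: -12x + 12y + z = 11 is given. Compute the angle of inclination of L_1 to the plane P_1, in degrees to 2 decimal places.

A direction vector for L_1 is J − N = (-3, 5, -5).
sin θ = |n·v| / (|n||v|) = |91| / (√289 · √59) = 0.69689.
θ ≈ 44.18°.

44.18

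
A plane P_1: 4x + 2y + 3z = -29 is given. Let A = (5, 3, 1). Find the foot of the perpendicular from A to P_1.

(-3, -1, -5)

Foot = A − λn with λ = (n·A − d)/|n|² = (29 − (-29))/29 = 2.
Foot = (5, 3, 1) − 2·(4, 2, 3) = (-3, -1, -5).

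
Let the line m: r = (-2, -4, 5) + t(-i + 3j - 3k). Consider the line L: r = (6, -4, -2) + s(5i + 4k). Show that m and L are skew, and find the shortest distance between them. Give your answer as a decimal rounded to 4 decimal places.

9.0803

Common perpendicular direction n = (-1, 3, -3) × (5, 0, 4) = (12, -11, -15).
With w = (6, -4, -2) − (-2, -4, 5) = (8, 0, -7), w · n = 201.
Since n ≠ 0 the lines are not parallel, and w · n = 201 ≠ 0 so they do not intersect; hence they are skew.
Distance = |w · n| / |n| = |201| / √490 ≈ 9.0803.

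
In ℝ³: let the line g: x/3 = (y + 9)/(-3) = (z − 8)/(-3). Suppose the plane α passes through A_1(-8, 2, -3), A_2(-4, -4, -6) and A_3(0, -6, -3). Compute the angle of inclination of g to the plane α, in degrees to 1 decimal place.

g has direction (3, -3, -3) through (0, -9, 8).
A_1A_2 = (4, -6, -3), A_1A_3 = (8, -8, 0); a normal to α is A_1A_2 × A_1A_3 = (-24, -24, 16).
Using A_1: α has equation -24x - 24y + 16z = 96.
sin θ = |n·v| / (|n||v|) = |-48| / (√1408 · √27) = 0.24618.
θ ≈ 14.3°.

14.3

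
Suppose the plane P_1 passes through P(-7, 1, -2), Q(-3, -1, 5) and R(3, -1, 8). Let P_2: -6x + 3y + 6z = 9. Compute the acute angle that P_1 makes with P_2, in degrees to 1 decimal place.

PQ = (4, -2, 7), PR = (10, -2, 10); a normal to P_1 is PQ × PR = (-6, 30, 12).
Using P: P_1 has equation -6x + 30y + 12z = 48.
cos θ = |n₁·n₂| / (|n₁||n₂|) = |198| / (√1080 · √81).
θ = arccos(0.66944) ≈ 48.0°.

48.0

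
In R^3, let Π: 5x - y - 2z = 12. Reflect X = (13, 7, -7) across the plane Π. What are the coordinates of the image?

(-7, 11, 1)

λ = (n·X − d)/|n|² = (72 − 12)/30 = 2.
Reflection = X − 2λn = (13, 7, -7) − 4·(5, -1, -2) = (-7, 11, 1).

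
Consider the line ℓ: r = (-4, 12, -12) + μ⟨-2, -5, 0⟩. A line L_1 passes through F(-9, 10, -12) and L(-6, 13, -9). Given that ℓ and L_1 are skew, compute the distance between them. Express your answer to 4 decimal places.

A direction vector for L_1 is L − F = (3, 3, 3).
Common perpendicular direction n = (-2, -5, 0) × (3, 3, 3) = (-15, 6, 9).
With w = (-9, 10, -12) − (-4, 12, -12) = (-5, -2, 0), w · n = 63.
Distance = |w · n| / |n| = |63| / √342 ≈ 3.4066.

3.4066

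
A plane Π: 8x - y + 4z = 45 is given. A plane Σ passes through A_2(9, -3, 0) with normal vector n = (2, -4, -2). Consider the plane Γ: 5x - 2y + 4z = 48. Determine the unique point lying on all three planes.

Σ: n·r = n·A_2 gives 2x - 4y - 2z = 30.
Solving the 3×3 linear system 8x - y + 4z = 45, 2x - 4y - 2z = 30, 5x - 2y + 4z = 48 (e.g. by elimination or Cramer's rule, determinant = -78) gives (2, -9, 5).

(2, -9, 5)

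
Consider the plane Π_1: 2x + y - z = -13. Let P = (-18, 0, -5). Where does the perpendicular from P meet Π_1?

(-12, 3, -8)

Foot = P − λn with λ = (n·P − d)/|n|² = (-31 − (-13))/6 = -3.
Foot = (-18, 0, -5) − (-3)·(2, 1, -1) = (-12, 3, -8).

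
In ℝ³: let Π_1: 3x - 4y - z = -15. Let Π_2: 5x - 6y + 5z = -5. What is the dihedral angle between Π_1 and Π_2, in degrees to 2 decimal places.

44.03

cos θ = |n₁·n₂| / (|n₁||n₂|) = |34| / (√26 · √86).
θ = arccos(0.71902) ≈ 44.03°.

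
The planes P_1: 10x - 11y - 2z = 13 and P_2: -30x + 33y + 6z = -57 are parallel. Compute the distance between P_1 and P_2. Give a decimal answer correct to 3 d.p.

Rescale P_2 by 1/(-3): 10x - 11y - 2z = 19. Then distance = |13 − 19| / √225 ≈ 0.400.

0.400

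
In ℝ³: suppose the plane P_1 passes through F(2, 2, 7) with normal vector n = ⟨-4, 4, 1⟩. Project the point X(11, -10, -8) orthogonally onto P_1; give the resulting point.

P_1: n·r = n·F gives -4x + 4y + z = 7.
Foot = X − λn with λ = (n·X − d)/|n|² = (-92 − 7)/33 = -3.
Foot = (11, -10, -8) − (-3)·(-4, 4, 1) = (-1, 2, -5).

(-1, 2, -5)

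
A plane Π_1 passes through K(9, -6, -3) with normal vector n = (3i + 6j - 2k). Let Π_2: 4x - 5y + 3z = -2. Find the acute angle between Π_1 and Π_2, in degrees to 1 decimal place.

Π_1: n·r = n·K gives 3x + 6y - 2z = -3.
cos θ = |n₁·n₂| / (|n₁||n₂|) = |-24| / (√49 · √50).
θ = arccos(0.48487) ≈ 61.0°.

61.0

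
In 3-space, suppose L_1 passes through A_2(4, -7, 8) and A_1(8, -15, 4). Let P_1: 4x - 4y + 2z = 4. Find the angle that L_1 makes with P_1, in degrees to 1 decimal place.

42.9

A direction vector for L_1 is A_1 − A_2 = (4, -8, -4).
sin θ = |n·v| / (|n||v|) = |40| / (√36 · √96) = 0.68041.
θ ≈ 42.9°.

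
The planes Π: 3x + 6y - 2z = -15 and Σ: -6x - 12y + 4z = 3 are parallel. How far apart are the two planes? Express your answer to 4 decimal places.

Rescale Σ by 1/(-2): 3x + 6y - 2z = -3/2. Then distance = |-15 − (-3/2)| / √49 ≈ 1.9286.

1.9286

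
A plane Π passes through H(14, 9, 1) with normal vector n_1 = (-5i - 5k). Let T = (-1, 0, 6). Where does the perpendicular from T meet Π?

Π: n_1·r = n_1·H gives -5x - 5z = -75.
Foot = T − λn with λ = (n·T − d)/|n|² = (-25 − (-75))/50 = 1.
Foot = (-1, 0, 6) − 1·(-5, 0, -5) = (4, 0, 11).

(4, 0, 11)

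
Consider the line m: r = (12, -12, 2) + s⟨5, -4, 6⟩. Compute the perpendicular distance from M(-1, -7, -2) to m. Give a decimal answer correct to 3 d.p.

Taking (12, -12, 2) on m with direction v = (5, -4, 6): w = M − (12, -12, 2) = (-13, 5, -4), and w × v = (14, 58, 27).
Distance = |w × v| / |v| = √4289 / √77 ≈ 7.463.

7.463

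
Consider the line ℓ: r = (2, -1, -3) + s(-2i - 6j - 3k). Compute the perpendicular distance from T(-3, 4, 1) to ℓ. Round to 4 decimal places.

6.7158

Taking (2, -1, -3) on ℓ with direction v = (-2, -6, -3): w = T − (2, -1, -3) = (-5, 5, 4), and w × v = (9, -23, 40).
Distance = |w × v| / |v| = √2210 / √49 ≈ 6.7158.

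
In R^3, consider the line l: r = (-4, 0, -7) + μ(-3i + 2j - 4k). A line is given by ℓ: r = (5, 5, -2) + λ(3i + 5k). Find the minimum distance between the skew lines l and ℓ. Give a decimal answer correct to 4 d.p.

6.2284

Common perpendicular direction n = (-3, 2, -4) × (3, 0, 5) = (10, 3, -6).
With w = (5, 5, -2) − (-4, 0, -7) = (9, 5, 5), w · n = 75.
Distance = |w · n| / |n| = |75| / √145 ≈ 6.2284.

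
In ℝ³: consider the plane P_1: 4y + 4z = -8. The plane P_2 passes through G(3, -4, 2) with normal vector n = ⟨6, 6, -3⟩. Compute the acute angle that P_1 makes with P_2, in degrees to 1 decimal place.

76.4

P_2: n·r = n·G gives 6x + 6y - 3z = -12.
cos θ = |n₁·n₂| / (|n₁||n₂|) = |12| / (√32 · √81).
θ = arccos(0.23570) ≈ 76.4°.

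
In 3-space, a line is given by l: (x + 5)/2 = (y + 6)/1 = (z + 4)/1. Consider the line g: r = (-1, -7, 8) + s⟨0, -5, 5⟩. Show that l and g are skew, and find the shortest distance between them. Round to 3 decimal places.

l has direction (2, 1, 1) through (-5, -6, -4).
Common perpendicular direction n = (2, 1, 1) × (0, -5, 5) = (10, -10, -10).
With w = (-1, -7, 8) − (-5, -6, -4) = (4, -1, 12), w · n = -70.
Since n ≠ 0 the lines are not parallel, and w · n = -70 ≠ 0 so they do not intersect; hence they are skew.
Distance = |w · n| / |n| = |-70| / √300 ≈ 4.041.

4.041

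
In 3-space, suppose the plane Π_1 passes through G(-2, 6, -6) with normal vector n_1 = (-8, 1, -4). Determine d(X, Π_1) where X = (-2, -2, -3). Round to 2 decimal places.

2.22

Π_1: n_1·r = n_1·G gives -8x + y - 4z = 46.
n·X − d = (-8)·(-2) + (1)·(-2) + (-4)·(-3) − 46 = -20; |n| = √81.
Distance = |-20| / √81 = 20/√81 ≈ 2.22.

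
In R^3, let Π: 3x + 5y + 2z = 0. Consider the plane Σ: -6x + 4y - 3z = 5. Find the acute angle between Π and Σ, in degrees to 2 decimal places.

cos θ = |n₁·n₂| / (|n₁||n₂|) = |-4| / (√38 · √61).
θ = arccos(0.08308) ≈ 85.23°.

85.23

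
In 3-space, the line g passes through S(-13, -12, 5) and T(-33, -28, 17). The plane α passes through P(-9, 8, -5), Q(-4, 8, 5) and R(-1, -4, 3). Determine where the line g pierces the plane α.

(-3, -4, -1)

A direction vector for g is T − S = (-20, -16, 12).
PQ = (5, 0, 10), PR = (8, -12, 8); a normal to α is PQ × PR = (120, 40, -60).
Using P: α has equation 120x + 40y - 60z = -460.
Substitute r = (-13, -12, 5) + t(-20, -16, 12) into the plane: -2340 + (-3760)t = -460, so t = -1/2.
Intersection: (-13, -12, 5) + (-1/2)·(-20, -16, 12) = (-3, -4, -1).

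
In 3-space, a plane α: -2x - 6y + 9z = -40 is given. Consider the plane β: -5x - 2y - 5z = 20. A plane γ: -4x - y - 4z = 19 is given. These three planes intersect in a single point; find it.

Solving the 3×3 linear system -2x - 6y + 9z = -40, -5x - 2y - 5z = 20, -4x - y - 4z = 19 (e.g. by elimination or Cramer's rule, determinant = -33) gives (-4, 5, -2).

(-4, 5, -2)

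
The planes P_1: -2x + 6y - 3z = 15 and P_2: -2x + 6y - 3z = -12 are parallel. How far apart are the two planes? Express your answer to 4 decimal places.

Same normal n = (-2, 6, -3) with |n| = √49; distance = |15 − (-12)| / |n| = 27/√49 ≈ 3.8571.

3.8571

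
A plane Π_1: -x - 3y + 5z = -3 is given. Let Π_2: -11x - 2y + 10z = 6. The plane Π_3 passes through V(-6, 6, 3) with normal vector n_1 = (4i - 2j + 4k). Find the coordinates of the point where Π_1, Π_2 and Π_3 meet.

(-4, -6, -5)

Π_3: n_1·r = n_1·V gives 4x - 2y + 4z = -24.
Solving the 3×3 linear system -x - 3y + 5z = -3, -11x - 2y + 10z = 6, 4x - 2y + 4z = -24 (e.g. by elimination or Cramer's rule, determinant = -114) gives (-4, -6, -5).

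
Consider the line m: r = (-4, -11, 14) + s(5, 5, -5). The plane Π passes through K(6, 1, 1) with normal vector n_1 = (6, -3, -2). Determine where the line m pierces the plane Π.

(6, -1, 4)

Π: n_1·r = n_1·K gives 6x - 3y - 2z = 31.
Substitute r = (-4, -11, 14) + t(5, 5, -5) into the plane: -19 + 25t = 31, so t = 2.
Intersection: (-4, -11, 14) + 2·(5, 5, -5) = (6, -1, 4).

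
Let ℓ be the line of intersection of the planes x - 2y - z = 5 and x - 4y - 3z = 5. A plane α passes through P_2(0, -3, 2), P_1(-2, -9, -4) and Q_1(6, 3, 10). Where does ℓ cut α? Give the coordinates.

(2, -3, 3)

Direction of ℓ: (1, -2, -1) × (1, -4, -3) = (2, 2, -2).
A point on ℓ: solving the two plane equations with x = -2 gives (-2, -7, 7).
P_2P_1 = (-2, -6, -6), P_2Q_1 = (6, 6, 8); a normal to α is P_2P_1 × P_2Q_1 = (-12, -20, 24).
Using P_2: α has equation -12x - 20y + 24z = 108.
Substitute r = (-2, -7, 7) + t(2, 2, -2) into the plane: 332 + (-112)t = 108, so t = 2.
Intersection: (-2, -7, 7) + 2·(2, 2, -2) = (2, -3, 3).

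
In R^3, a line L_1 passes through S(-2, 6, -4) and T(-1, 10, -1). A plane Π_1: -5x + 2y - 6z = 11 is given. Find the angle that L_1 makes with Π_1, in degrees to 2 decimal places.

21.40

A direction vector for L_1 is T − S = (1, 4, 3).
sin θ = |n·v| / (|n||v|) = |-15| / (√65 · √26) = 0.36488.
θ ≈ 21.40°.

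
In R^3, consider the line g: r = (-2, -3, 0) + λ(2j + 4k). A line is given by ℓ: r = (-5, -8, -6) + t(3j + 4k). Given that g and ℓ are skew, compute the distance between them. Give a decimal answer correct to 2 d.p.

3.00

Common perpendicular direction n = (0, 2, 4) × (0, 3, 4) = (-4, 0, 0).
With w = (-5, -8, -6) − (-2, -3, 0) = (-3, -5, -6), w · n = 12.
Distance = |w · n| / |n| = |12| / √16 ≈ 3.00.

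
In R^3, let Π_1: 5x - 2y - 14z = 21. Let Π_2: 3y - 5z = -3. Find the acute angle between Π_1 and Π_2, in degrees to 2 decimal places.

cos θ = |n₁·n₂| / (|n₁||n₂|) = |64| / (√225 · √34).
θ = arccos(0.73173) ≈ 42.97°.

42.97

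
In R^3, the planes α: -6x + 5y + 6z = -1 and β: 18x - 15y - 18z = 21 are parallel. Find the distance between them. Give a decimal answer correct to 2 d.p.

Rescale β by 1/(-3): -6x + 5y + 6z = -7. Then distance = |-1 − (-7)| / √97 ≈ 0.61.

0.61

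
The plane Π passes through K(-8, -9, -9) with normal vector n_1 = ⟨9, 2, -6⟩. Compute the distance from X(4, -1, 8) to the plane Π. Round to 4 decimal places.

Π: n_1·r = n_1·K gives 9x + 2y - 6z = -36.
n·X − d = (9)·(4) + (2)·(-1) + (-6)·(8) − (-36) = 22; |n| = √121.
Distance = |22| / √121 = 22/√121 ≈ 2.0000.

2.0000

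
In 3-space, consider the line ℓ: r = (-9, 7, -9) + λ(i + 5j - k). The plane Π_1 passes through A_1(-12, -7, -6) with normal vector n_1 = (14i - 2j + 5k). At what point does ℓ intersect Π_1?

(-10, 2, -8)

Π_1: n_1·r = n_1·A_1 gives 14x - 2y + 5z = -184.
Substitute r = (-9, 7, -9) + t(1, 5, -1) into the plane: -185 + (-1)t = -184, so t = -1.
Intersection: (-9, 7, -9) + (-1)·(1, 5, -1) = (-10, 2, -8).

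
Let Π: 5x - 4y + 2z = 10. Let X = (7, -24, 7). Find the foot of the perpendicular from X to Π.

(-8, -12, 1)

Foot = X − λn with λ = (n·X − d)/|n|² = (145 − 10)/45 = 3.
Foot = (7, -24, 7) − 3·(5, -4, 2) = (-8, -12, 1).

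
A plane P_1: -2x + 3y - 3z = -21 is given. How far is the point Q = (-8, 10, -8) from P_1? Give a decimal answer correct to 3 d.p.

n·Q − d = (-2)·(-8) + (3)·(10) + (-3)·(-8) − (-21) = 91; |n| = √22.
Distance = |91| / √22 = 91/√22 ≈ 19.401.

19.401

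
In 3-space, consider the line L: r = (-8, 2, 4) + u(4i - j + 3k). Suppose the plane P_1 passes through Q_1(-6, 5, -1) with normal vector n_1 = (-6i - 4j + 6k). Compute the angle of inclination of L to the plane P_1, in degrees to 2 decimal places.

P_1: n_1·r = n_1·Q_1 gives -6x - 4y + 6z = 10.
sin θ = |n·v| / (|n||v|) = |-2| / (√88 · √26) = 0.04181.
θ ≈ 2.40°.

2.40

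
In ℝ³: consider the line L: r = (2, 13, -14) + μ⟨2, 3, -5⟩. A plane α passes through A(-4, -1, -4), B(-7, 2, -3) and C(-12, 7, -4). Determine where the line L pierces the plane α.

AB = (-3, 3, 1), AC = (-8, 8, 0); a normal to α is AB × AC = (-8, -8, 0).
Using A: α has equation -8x - 8y = 40.
Substitute r = (2, 13, -14) + t(2, 3, -5) into the plane: -120 + (-40)t = 40, so t = -4.
Intersection: (2, 13, -14) + (-4)·(2, 3, -5) = (-6, 1, 6).

(-6, 1, 6)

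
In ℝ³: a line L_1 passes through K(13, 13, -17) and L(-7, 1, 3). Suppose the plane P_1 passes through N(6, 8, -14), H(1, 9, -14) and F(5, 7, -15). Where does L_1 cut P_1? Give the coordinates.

A direction vector for L_1 is L − K = (-20, -12, 20).
NH = (-5, 1, 0), NF = (-1, -1, -1); a normal to P_1 is NH × NF = (-1, -5, 6).
Using N: P_1 has equation -x - 5y + 6z = -130.
Substitute r = (13, 13, -17) + t(-20, -12, 20) into the plane: -180 + 200t = -130, so t = 1/4.
Intersection: (13, 13, -17) + (1/4)·(-20, -12, 20) = (8, 10, -12).

(8, 10, -12)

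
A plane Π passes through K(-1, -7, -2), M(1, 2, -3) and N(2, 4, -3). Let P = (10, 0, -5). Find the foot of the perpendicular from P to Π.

(8, 1, 0)

KM = (2, 9, -1), KN = (3, 11, -1); a normal to Π is KM × KN = (2, -1, -5).
Using K: Π has equation 2x - y - 5z = 15.
Foot = P − λn with λ = (n·P − d)/|n|² = (45 − 15)/30 = 1.
Foot = (10, 0, -5) − 1·(2, -1, -5) = (8, 1, 0).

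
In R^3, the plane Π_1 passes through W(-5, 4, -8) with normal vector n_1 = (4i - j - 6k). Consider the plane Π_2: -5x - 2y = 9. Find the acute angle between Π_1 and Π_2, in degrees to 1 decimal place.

Π_1: n_1·r = n_1·W gives 4x - y - 6z = 24.
cos θ = |n₁·n₂| / (|n₁||n₂|) = |-18| / (√53 · √29).
θ = arccos(0.45913) ≈ 62.7°.

62.7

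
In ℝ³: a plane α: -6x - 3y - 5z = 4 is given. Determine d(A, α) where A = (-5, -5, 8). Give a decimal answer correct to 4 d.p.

0.1195

n·A − d = (-6)·(-5) + (-3)·(-5) + (-5)·(8) − 4 = 1; |n| = √70.
Distance = |1| / √70 = 1/√70 ≈ 0.1195.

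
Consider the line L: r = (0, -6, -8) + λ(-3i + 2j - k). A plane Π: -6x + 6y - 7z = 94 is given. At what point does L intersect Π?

Substitute r = (0, -6, -8) + t(-3, 2, -1) into the plane: 20 + 37t = 94, so t = 2.
Intersection: (0, -6, -8) + 2·(-3, 2, -1) = (-6, -2, -10).

(-6, -2, -10)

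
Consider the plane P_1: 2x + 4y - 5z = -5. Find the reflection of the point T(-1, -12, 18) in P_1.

(11, 12, -12)

λ = (n·T − d)/|n|² = (-140 − (-5))/45 = -3.
Reflection = T − 2λn = (-1, -12, 18) − (-6)·(2, 4, -5) = (11, 12, -12).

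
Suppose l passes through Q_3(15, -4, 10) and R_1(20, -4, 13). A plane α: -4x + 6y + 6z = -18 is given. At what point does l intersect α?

(0, -4, 1)

A direction vector for l is R_1 − Q_3 = (5, 0, 3).
Substitute r = (15, -4, 10) + t(5, 0, 3) into the plane: -24 + (-2)t = -18, so t = -3.
Intersection: (15, -4, 10) + (-3)·(5, 0, 3) = (0, -4, 1).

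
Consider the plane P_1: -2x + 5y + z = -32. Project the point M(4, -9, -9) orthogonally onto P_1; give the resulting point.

Foot = M − λn with λ = (n·M − d)/|n|² = (-62 − (-32))/30 = -1.
Foot = (4, -9, -9) − (-1)·(-2, 5, 1) = (2, -4, -8).

(2, -4, -8)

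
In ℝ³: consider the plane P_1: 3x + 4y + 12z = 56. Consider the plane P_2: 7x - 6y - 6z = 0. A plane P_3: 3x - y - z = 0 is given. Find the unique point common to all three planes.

(0, -7, 7)

Solving the 3×3 linear system 3x + 4y + 12z = 56, 7x - 6y - 6z = 0, 3x - y - z = 0 (e.g. by elimination or Cramer's rule, determinant = 88) gives (0, -7, 7).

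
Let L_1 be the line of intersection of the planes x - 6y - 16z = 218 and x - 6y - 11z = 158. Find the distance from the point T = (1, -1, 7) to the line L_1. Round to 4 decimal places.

Direction of L_1: (1, -6, -16) × (1, -6, -11) = (-30, -5, 0).
A point on L_1: solving the two plane equations with x = -10 gives (-10, -6, -12).
Taking (-10, -6, -12) on L_1 with direction v = (-30, -5, 0): w = T − (-10, -6, -12) = (11, 5, 19), and w × v = (95, -570, 95).
Distance = |w × v| / |v| = √342950 / √925 ≈ 19.2550.

19.2550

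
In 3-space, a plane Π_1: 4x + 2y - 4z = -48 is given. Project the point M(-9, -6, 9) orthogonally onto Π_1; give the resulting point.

(-5, -4, 5)

Foot = M − λn with λ = (n·M − d)/|n|² = (-84 − (-48))/36 = -1.
Foot = (-9, -6, 9) − (-1)·(4, 2, -4) = (-5, -4, 5).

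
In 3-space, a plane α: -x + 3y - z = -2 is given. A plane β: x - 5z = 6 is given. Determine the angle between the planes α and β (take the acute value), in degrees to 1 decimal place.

76.3

cos θ = |n₁·n₂| / (|n₁||n₂|) = |4| / (√11 · √26).
θ = arccos(0.23652) ≈ 76.3°.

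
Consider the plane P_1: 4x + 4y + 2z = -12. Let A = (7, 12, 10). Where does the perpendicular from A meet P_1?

(-5, 0, 4)

Foot = A − λn with λ = (n·A − d)/|n|² = (96 − (-12))/36 = 3.
Foot = (7, 12, 10) − 3·(4, 4, 2) = (-5, 0, 4).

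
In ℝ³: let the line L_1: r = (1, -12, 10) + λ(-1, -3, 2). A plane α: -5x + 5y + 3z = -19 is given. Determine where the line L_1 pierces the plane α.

(5, 0, 2)

Substitute r = (1, -12, 10) + t(-1, -3, 2) into the plane: -35 + (-4)t = -19, so t = -4.
Intersection: (1, -12, 10) + (-4)·(-1, -3, 2) = (5, 0, 2).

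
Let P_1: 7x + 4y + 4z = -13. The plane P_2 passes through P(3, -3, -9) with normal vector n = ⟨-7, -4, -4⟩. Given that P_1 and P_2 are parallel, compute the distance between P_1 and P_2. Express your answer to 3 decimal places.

1.556

P_2: n·r = n·P gives -7x - 4y - 4z = 27.
Rescale P_2 by 1/(-1): 7x + 4y + 4z = -27. Then distance = |-13 − (-27)| / √81 ≈ 1.556.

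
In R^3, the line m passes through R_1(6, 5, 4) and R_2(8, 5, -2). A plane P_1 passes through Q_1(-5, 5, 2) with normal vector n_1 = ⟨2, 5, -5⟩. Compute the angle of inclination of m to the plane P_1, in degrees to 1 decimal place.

47.0

A direction vector for m is R_2 − R_1 = (2, 0, -6).
P_1: n_1·r = n_1·Q_1 gives 2x + 5y - 5z = 5.
sin θ = |n·v| / (|n||v|) = |34| / (√54 · √40) = 0.73156.
θ ≈ 47.0°.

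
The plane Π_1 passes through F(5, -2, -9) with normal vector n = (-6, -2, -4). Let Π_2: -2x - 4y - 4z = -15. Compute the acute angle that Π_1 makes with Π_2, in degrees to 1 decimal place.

36.7

Π_1: n·r = n·F gives -6x - 2y - 4z = 10.
cos θ = |n₁·n₂| / (|n₁||n₂|) = |36| / (√56 · √36).
θ = arccos(0.80178) ≈ 36.7°.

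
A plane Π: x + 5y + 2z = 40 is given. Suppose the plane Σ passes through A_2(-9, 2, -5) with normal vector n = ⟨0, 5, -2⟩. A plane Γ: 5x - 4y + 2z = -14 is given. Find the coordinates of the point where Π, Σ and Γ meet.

Σ: n·r = n·A_2 gives 5y - 2z = 20.
Solving the 3×3 linear system x + 5y + 2z = 40, 5y - 2z = 20, 5x - 4y + 2z = -14 (e.g. by elimination or Cramer's rule, determinant = -98) gives (0, 6, 5).

(0, 6, 5)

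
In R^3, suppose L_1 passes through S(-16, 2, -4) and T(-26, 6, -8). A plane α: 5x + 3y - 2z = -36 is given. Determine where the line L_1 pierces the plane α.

(-6, -2, 0)

A direction vector for L_1 is T − S = (-10, 4, -4).
Substitute r = (-16, 2, -4) + t(-10, 4, -4) into the plane: -66 + (-30)t = -36, so t = -1.
Intersection: (-16, 2, -4) + (-1)·(-10, 4, -4) = (-6, -2, 0).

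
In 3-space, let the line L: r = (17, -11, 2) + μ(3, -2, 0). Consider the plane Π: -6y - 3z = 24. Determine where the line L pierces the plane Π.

Substitute r = (17, -11, 2) + t(3, -2, 0) into the plane: 60 + 12t = 24, so t = -3.
Intersection: (17, -11, 2) + (-3)·(3, -2, 0) = (8, -5, 2).

(8, -5, 2)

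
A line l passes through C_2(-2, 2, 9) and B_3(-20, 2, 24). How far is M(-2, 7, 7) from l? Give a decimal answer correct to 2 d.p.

5.23

A direction vector for l is B_3 − C_2 = (-18, 0, 15).
Taking (-2, 2, 9) on l with direction v = (-18, 0, 15): w = M − (-2, 2, 9) = (0, 5, -2), and w × v = (75, 36, 90).
Distance = |w × v| / |v| = √15021 / √549 ≈ 5.23.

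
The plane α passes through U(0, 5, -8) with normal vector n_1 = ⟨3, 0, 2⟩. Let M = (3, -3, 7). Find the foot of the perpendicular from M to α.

α: n_1·r = n_1·U gives 3x + 2z = -16.
Foot = M − λn with λ = (n·M − d)/|n|² = (23 − (-16))/13 = 3.
Foot = (3, -3, 7) − 3·(3, 0, 2) = (-6, -3, 1).

(-6, -3, 1)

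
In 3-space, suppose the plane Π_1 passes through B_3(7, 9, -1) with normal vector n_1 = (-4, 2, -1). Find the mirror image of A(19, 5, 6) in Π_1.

(-5, 17, 0)

Π_1: n_1·r = n_1·B_3 gives -4x + 2y - z = -9.
λ = (n·A − d)/|n|² = (-72 − (-9))/21 = -3.
Reflection = A − 2λn = (19, 5, 6) − (-6)·(-4, 2, -1) = (-5, 17, 0).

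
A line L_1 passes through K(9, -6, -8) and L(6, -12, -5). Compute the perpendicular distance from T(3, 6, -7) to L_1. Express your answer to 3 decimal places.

A direction vector for L_1 is L − K = (-3, -6, 3).
Taking (9, -6, -8) on L_1 with direction v = (-3, -6, 3): w = T − (9, -6, -8) = (-6, 12, 1), and w × v = (42, 15, 72).
Distance = |w × v| / |v| = √7173 / √54 ≈ 11.525.

11.525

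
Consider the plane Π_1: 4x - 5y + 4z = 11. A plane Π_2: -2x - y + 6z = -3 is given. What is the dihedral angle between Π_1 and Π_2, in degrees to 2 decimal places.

64.25

cos θ = |n₁·n₂| / (|n₁||n₂|) = |21| / (√57 · √41).
θ = arccos(0.43440) ≈ 64.25°.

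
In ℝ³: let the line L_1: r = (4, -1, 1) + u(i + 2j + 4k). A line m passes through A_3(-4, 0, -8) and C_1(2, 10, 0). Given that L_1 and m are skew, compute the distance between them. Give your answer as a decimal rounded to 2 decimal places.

A direction vector for m is C_1 − A_3 = (6, 10, 8).
Common perpendicular direction n = (1, 2, 4) × (6, 10, 8) = (-24, 16, -2).
With w = (-4, 0, -8) − (4, -1, 1) = (-8, 1, -9), w · n = 226.
Distance = |w · n| / |n| = |226| / √836 ≈ 7.82.

7.82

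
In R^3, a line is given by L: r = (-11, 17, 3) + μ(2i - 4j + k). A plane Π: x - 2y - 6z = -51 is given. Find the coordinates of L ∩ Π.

(-5, 5, 6)

Substitute r = (-11, 17, 3) + t(2, -4, 1) into the plane: -63 + 4t = -51, so t = 3.
Intersection: (-11, 17, 3) + 3·(2, -4, 1) = (-5, 5, 6).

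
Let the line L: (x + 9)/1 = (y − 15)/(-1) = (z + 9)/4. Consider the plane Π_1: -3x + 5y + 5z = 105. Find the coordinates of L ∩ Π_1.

(-5, 11, 7)

L has direction (1, -1, 4) through (-9, 15, -9).
Substitute r = (-9, 15, -9) + t(1, -1, 4) into the plane: 57 + 12t = 105, so t = 4.
Intersection: (-9, 15, -9) + 4·(1, -1, 4) = (-5, 11, 7).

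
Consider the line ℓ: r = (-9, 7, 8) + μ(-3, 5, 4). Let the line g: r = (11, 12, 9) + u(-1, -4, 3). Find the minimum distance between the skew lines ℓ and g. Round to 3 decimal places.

Common perpendicular direction n = (-3, 5, 4) × (-1, -4, 3) = (31, 5, 17).
With w = (11, 12, 9) − (-9, 7, 8) = (20, 5, 1), w · n = 662.
Distance = |w · n| / |n| = |662| / √1275 ≈ 18.540.

18.540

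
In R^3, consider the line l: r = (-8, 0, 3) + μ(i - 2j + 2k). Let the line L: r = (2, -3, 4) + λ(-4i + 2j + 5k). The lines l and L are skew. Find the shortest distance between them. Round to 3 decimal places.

Common perpendicular direction n = (1, -2, 2) × (-4, 2, 5) = (-14, -13, -6).
With w = (2, -3, 4) − (-8, 0, 3) = (10, -3, 1), w · n = -107.
Distance = |w · n| / |n| = |-107| / √401 ≈ 5.343.

5.343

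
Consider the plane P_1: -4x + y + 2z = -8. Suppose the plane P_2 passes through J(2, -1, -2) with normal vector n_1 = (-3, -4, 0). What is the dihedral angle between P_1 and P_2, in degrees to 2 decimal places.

69.56

P_2: n_1·r = n_1·J gives -3x - 4y = -2.
cos θ = |n₁·n₂| / (|n₁||n₂|) = |8| / (√21 · √25).
θ = arccos(0.34915) ≈ 69.56°.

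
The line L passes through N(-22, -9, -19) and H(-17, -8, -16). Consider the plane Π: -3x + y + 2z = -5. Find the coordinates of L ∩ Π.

(-7, -6, -10)

A direction vector for L is H − N = (5, 1, 3).
Substitute r = (-22, -9, -19) + t(5, 1, 3) into the plane: 19 + (-8)t = -5, so t = 3.
Intersection: (-22, -9, -19) + 3·(5, 1, 3) = (-7, -6, -10).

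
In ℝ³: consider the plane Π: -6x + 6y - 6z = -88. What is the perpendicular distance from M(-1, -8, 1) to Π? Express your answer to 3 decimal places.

3.849

n·M − d = (-6)·(-1) + (6)·(-8) + (-6)·(1) − (-88) = 40; |n| = √108.
Distance = |40| / √108 = 40/√108 ≈ 3.849.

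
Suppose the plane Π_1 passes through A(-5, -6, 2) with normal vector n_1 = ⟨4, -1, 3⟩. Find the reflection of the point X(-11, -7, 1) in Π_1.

Π_1: n_1·r = n_1·A gives 4x - y + 3z = -8.
λ = (n·X − d)/|n|² = (-34 − (-8))/26 = -1.
Reflection = X − 2λn = (-11, -7, 1) − (-2)·(4, -1, 3) = (-3, -9, 7).

(-3, -9, 7)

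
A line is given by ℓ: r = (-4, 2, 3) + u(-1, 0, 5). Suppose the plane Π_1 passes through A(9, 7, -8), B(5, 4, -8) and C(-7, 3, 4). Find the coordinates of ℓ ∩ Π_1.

(-3, 2, -2)

AB = (-4, -3, 0), AC = (-16, -4, 12); a normal to Π_1 is AB × AC = (-36, 48, -32).
Using A: Π_1 has equation -36x + 48y - 32z = 268.
Substitute r = (-4, 2, 3) + t(-1, 0, 5) into the plane: 144 + (-124)t = 268, so t = -1.
Intersection: (-4, 2, 3) + (-1)·(-1, 0, 5) = (-3, 2, -2).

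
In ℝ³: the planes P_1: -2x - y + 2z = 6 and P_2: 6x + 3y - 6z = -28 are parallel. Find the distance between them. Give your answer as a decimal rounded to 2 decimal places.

Rescale P_2 by 1/(-3): -2x - y + 2z = 28/3. Then distance = |6 − (28/3)| / √9 ≈ 1.11.

1.11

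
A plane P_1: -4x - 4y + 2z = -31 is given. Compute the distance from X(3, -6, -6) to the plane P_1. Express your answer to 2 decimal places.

5.17

n·X − d = (-4)·(3) + (-4)·(-6) + (2)·(-6) − (-31) = 31; |n| = √36.
Distance = |31| / √36 = 31/√36 ≈ 5.17.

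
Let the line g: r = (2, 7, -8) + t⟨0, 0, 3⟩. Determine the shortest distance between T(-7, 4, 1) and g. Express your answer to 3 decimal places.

Taking (2, 7, -8) on g with direction v = (0, 0, 3): w = T − (2, 7, -8) = (-9, -3, 9), and w × v = (-9, 27, 0).
Distance = |w × v| / |v| = √810 / √9 ≈ 9.487.

9.487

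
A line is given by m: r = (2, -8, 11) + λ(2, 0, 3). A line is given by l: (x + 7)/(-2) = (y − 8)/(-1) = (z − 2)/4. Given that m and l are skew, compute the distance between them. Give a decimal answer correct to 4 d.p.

16.1169

l has direction (-2, -1, 4) through (-7, 8, 2).
Common perpendicular direction n = (2, 0, 3) × (-2, -1, 4) = (3, -14, -2).
With w = (-7, 8, 2) − (2, -8, 11) = (-9, 16, -9), w · n = -233.
Distance = |w · n| / |n| = |-233| / √209 ≈ 16.1169.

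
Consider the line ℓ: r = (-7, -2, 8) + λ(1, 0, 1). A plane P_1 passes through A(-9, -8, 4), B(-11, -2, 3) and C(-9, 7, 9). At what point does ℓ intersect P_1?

(-9, -2, 6)

AB = (-2, 6, -1), AC = (0, 15, 5); a normal to P_1 is AB × AC = (45, 10, -30).
Using A: P_1 has equation 45x + 10y - 30z = -605.
Substitute r = (-7, -2, 8) + t(1, 0, 1) into the plane: -575 + 15t = -605, so t = -2.
Intersection: (-7, -2, 8) + (-2)·(1, 0, 1) = (-9, -2, 6).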